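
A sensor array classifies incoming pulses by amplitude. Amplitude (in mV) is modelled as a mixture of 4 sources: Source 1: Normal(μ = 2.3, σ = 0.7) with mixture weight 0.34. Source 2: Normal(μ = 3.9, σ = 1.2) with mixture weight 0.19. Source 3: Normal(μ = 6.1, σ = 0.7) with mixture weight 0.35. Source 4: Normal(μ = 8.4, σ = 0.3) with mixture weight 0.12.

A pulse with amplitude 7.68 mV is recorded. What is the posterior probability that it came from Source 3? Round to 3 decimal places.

0.624

P(component k | x) = π_k·f_k(x) / marginal(x), where marginal(x) = Σ_j π_j·f_j(x).
Normal densities:
  p_1 = (1/(0.7·√(2π)))·exp(−(7.68−2.3)²/(2·0.7²)) = 0.569918·exp(-29.53510) = 8.48946e-14
  p_2 = (1/(1.2·√(2π)))·exp(−(7.68−3.9)²/(2·1.2²)) = 0.332452·exp(-4.96125) = 0.00232855
  p_3 = (1/(0.7·√(2π)))·exp(−(7.68−6.1)²/(2·0.7²)) = 0.569918·exp(-2.54735) = 0.0446183
  p_4 = (1/(0.3·√(2π)))·exp(−(7.68−8.4)²/(2·0.3²)) = 1.329808·exp(-2.88000) = 0.0746484
Prior × likelihood for each component:
  π_1·p_1 = 0.34 × 8.48946e-14 = 2.88642e-14
  π_2·p_2 = 0.19 × 0.00232855 = 0.000442424
  π_3·p_3 = 0.35 × 0.0446183 = 0.0156164
  π_4·p_4 = 0.12 × 0.0746484 = 0.00895781
Marginal: 2.88642e-14 + 0.000442424 + 0.0156164 + 0.00895781 = 0.0250167
P(Source 3 | data) ≈ 0.624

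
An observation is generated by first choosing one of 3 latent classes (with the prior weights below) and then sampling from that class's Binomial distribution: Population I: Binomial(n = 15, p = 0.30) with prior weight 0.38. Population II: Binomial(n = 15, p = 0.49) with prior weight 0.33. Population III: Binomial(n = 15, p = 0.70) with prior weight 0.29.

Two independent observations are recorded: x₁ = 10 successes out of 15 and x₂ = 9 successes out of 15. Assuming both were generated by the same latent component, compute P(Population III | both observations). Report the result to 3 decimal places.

The responsibility of component k is π_k f_k(x) divided by Σ_j π_j f_j(x).
Since both observations come from the same component, the likelihood for component k is f_k(x₁)·f_k(x₂).
  p_I = [0.00298029] × [0.01159] = 3.45415e-05
  p_II = [0.0826736] × [0.143413] = 0.0118565
  p_III = [0.20613] × [0.147236] = 0.0303498
Unnormalised posteriors:
  π_I·p_I = 0.38 × 3.45415e-05 = 1.31258e-05
  π_II·p_II = 0.33 × 0.0118565 = 0.00391265
  π_III·p_III = 0.29 × 0.0303498 = 0.00880144
Evidence: 1.31258e-05 + 0.00391265 + 0.00880144 = 0.0127272
P(Population III | data) ≈ 0.692

0.692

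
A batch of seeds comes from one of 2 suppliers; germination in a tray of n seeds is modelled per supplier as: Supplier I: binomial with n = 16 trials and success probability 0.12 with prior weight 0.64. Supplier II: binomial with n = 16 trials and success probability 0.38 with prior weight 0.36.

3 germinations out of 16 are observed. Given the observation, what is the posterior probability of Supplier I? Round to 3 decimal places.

P(component k | x) = P(Z=k)·f_k(x) / marginal(x), where marginal(x) = Σ_j P(Z=j)·f_j(x).
Component likelihoods at x = 3 germinations out of 16:
  p_I = C(16,3)·0.12^3·0.88^13 = 560·0.001728·0.189791 = 0.183657
  p_II = C(16,3)·0.38^3·0.62^13 = 560·0.054872·0.00200029 = 0.0614654
Prior × likelihood for each component:
  P(Z=I)·p_I = 0.64 × 0.183657 = 0.11754
  P(Z=II)·p_II = 0.36 × 0.0614654 = 0.0221275
Normaliser: 0.11754 + 0.0221275 = 0.139668
P(Supplier I | data) = 0.11754 / 0.139668 ≈ 0.842

0.842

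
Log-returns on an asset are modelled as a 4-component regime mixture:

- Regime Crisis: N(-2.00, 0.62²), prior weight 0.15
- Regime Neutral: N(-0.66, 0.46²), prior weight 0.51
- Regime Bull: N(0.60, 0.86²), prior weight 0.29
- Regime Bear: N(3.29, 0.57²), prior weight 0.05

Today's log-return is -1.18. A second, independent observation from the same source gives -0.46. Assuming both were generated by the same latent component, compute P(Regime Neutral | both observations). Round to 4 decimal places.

0.9756

Posterior ∝ prior × likelihood, so P(k | x) ∝ π_k f_k(x); normalise over all components.
Since both observations come from the same component, the likelihood for component k is f_k(x₁)·f_k(x₂).
  L_Crisis = [(1/(0.62·√(2π)))·exp(−(-1.18−-2.00)²/(2·0.62²)) = 0.643455·exp(-0.87461) = 0.268337] × [0.0294309] = 0.00789739
  L_Neutral = [(1/(0.46·√(2π)))·exp(−(-1.18−-0.66)²/(2·0.46²)) = 0.867266·exp(-0.63894) = 0.457787] × [0.789048] = 0.361216
  L_Bull = [(1/(0.86·√(2π)))·exp(−(-1.18−0.60)²/(2·0.86²)) = 0.463886·exp(-2.14197) = 0.0544711] × [0.217031] = 0.0118219
  L_Bear = [(1/(0.57·√(2π)))·exp(−(-1.18−3.29)²/(2·0.57²)) = 0.699899·exp(-30.74931) = 3.09586e-14] × [2.79479e-10] = 8.65227e-24
Multiply by the mixture weights:
  π_Crisis·L_Crisis = 0.15 × 0.00789739 = 0.00118461
  π_Neutral·L_Neutral = 0.51 × 0.361216 = 0.18422
  π_Bull·L_Bull = 0.29 × 0.0118219 = 0.00342836
  π_Bear·L_Bear = 0.05 × 8.65227e-24 = 4.32613e-25
Normaliser: 0.00118461 + 0.18422 + 0.00342836 + 4.32613e-25 = 0.188833
Responsibility of Regime Neutral: 0.18422 / 0.188833 ≈ 0.9756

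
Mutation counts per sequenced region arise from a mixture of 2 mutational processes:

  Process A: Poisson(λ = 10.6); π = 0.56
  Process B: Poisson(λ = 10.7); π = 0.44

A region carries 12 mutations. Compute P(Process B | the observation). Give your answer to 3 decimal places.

The responsibility of component k is π_k f_k(x) divided by Σ_j π_j f_j(x).
Poisson probabilities:
  f_A = e^(−10.6)·10.6^12/12! = 0.104668
  f_B = e^(−10.7)·10.7^12/12! = 0.106003
Weight by the priors:
  π_A·f_A = 0.56 × 0.104668 = 0.0586138
  π_B·f_B = 0.44 × 0.106003 = 0.0466412
Denominator: 0.0586138 + 0.0466412 = 0.105255
P(Process B | data) ≈ 0.443

0.443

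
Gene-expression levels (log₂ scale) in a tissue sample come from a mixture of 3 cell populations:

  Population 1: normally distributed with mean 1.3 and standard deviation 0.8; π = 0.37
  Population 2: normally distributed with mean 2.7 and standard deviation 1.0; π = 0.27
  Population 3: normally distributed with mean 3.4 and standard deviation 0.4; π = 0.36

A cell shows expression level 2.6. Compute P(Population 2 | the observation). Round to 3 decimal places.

0.523

By Bayes' theorem, P(k | x) = π_k f_k(x) / Σ_j π_j f_j(x).
Component likelihoods at x = 2.6:
  f_1 = (1/(0.8·√(2π)))·exp(−(2.6−1.3)²/(2·0.8²)) = 0.498678·exp(-1.32031) = 0.133173
  f_2 = (1/(1.0·√(2π)))·exp(−(2.6−2.7)²/(2·1.0²)) = 0.398942·exp(-0.00500) = 0.396953
  f_3 = (1/(0.4·√(2π)))·exp(−(2.6−3.4)²/(2·0.4²)) = 0.997356·exp(-2.00000) = 0.134977
Unnormalised posteriors:
  π_1·f_1 = 0.37 × 0.133173 = 0.0492739
  π_2·f_2 = 0.27 × 0.396953 = 0.107177
  π_3·f_3 = 0.36 × 0.134977 = 0.0485919
Evidence: 0.0492739 + 0.107177 + 0.0485919 = 0.205043
So the posterior for Population 2 is 0.107177 / 0.205043 ≈ 0.523.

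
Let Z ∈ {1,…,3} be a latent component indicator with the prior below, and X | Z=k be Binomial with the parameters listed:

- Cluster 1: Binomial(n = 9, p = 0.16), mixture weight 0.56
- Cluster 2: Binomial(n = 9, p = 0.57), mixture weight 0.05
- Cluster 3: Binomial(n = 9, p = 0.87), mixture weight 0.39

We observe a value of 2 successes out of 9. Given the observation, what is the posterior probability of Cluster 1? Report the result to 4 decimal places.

The responsibility of component k is w_k f_k(x) divided by Σ_j w_j f_j(x).
Evaluate each component's likelihood at the observed value:
  L_1 = C(9,2)·0.16^2·0.84^7 = 36·0.0256·0.29509 = 0.271955
  L_2 = C(9,2)·0.57^2·0.43^7 = 36·0.3249·0.00271819 = 0.031793
  L_3 = C(9,2)·0.87^2·0.13^7 = 36·0.7569·6.27485e-07 = 1.7098e-05
Weight by the priors:
  w_1·L_1 = 0.56 × 0.271955 = 0.152295
  w_2·L_2 = 0.05 × 0.031793 = 0.00158965
  w_3·L_3 = 0.39 × 1.7098e-05 = 6.66821e-06
Normaliser: 0.152295 + 0.00158965 + 6.66821e-06 = 0.153891
P(Cluster 1 | 2 successes out of 9) ≈ 0.9896

0.9896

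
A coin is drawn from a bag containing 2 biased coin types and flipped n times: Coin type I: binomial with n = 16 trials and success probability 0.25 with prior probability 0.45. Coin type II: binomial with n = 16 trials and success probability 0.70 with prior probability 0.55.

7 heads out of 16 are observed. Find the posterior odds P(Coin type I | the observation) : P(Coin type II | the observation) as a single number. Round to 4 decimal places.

2.3131

Only the two components matter; the odds are (π_i f_i(x)) / (π_j f_j(x)).
Component likelihoods at x = 7 heads out of 16:
  f_I = 0.0524273
  f_II = 0.018544
Odds = (0.45/0.55) × (0.0524273/0.018544) = 0.818182 × 2.82718 ≈ 2.3131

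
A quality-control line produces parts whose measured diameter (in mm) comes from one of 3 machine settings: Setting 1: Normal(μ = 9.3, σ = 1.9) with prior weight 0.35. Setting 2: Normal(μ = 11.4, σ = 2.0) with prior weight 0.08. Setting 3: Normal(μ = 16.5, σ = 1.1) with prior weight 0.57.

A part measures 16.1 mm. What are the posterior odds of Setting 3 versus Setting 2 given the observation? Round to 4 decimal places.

191.8245

Posterior odds = (w_i f_i(x)) / (w_j f_j(x)); the normalising sum cancels.
Component likelihoods at x = 16.1 mm:
  L_1 = (1/(1.9·√(2π)))·exp(−(16.1−9.3)²/(2·1.9²)) = 0.209970·exp(-6.40443) = 0.000347334
  L_2 = (1/(2.0·√(2π)))·exp(−(16.1−11.4)²/(2·2.0²)) = 0.199471·exp(-2.76125) = 0.0126091
  L_3 = (1/(1.1·√(2π)))·exp(−(16.1−16.5)²/(2·1.1²)) = 0.362675·exp(-0.06612) = 0.339472
Posterior odds = (w_3·L_3) / (w_2·L_2) = (0.57·0.339472) / (0.08·0.0126091) = 0.193499 / 0.00100873 ≈ 191.8245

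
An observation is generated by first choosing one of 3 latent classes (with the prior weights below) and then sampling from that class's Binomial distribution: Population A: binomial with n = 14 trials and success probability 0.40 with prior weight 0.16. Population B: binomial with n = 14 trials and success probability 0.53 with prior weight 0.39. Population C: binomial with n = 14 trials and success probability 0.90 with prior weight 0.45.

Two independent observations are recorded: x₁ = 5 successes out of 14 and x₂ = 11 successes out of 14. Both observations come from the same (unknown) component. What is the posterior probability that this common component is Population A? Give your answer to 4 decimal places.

Posterior ∝ prior × likelihood, so P(k | x) ∝ w_k f_k(x); normalise over all components.
Since both observations come from the same component, the likelihood for component k is f_k(x₁)·f_k(x₂).
  L_A = [C(14,5)·0.40^5·0.60^9 = 2002·0.01024·0.0100777 = 0.206598] × [0.00329773] = 0.000681303
  L_B = [C(14,5)·0.53^5·0.47^9 = 2002·0.0418195·0.00111913 = 0.0936967] × [0.0350291] = 0.00328211
  L_C = [C(14,5)·0.90^5·0.10^9 = 2002·0.59049·1e-09 = 1.18216e-06] × [0.114227] = 1.35035e-07
Prior × likelihood for each component:
  w_A·L_A = 0.16 × 0.000681303 = 0.000109008
  w_B·L_B = 0.39 × 0.00328211 = 0.00128002
  w_C·L_C = 0.45 × 1.35035e-07 = 6.07656e-08
Evidence: 0.000109008 + 0.00128002 + 6.07656e-08 = 0.00138909
P(Population A | x₁,x₂) = 0.000109008 / 0.00138909 ≈ 0.0785

0.0785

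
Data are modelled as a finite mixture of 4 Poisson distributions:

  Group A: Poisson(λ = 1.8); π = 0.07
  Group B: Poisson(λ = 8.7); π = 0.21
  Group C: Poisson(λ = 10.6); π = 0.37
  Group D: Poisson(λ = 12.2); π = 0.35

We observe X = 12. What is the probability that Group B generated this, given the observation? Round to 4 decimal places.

0.1486

Apply Bayes' rule: the posterior for each component is proportional to its prior times its likelihood at x.
Poisson probabilities:
  f_A = e^(−1.8)·1.8^12/12! = 3.99211e-07
  f_B = e^(−8.7)·8.7^12/12! = 0.0653931
  f_C = e^(−10.6)·10.6^12/12! = 0.104668
  f_D = e^(−12.2)·12.2^12/12! = 0.11418
Weight by the priors:
  π_A·f_A = 0.07 × 3.99211e-07 = 2.79448e-08
  π_B·f_B = 0.21 × 0.0653931 = 0.0137326
  π_C·f_C = 0.37 × 0.104668 = 0.038727
  π_D·f_D = 0.35 × 0.11418 = 0.0399628
Denominator: 2.79448e-08 + 0.0137326 + 0.038727 + 0.0399628 = 0.0924224
Responsibility of Group B: 0.0137326 / 0.0924224 ≈ 0.1486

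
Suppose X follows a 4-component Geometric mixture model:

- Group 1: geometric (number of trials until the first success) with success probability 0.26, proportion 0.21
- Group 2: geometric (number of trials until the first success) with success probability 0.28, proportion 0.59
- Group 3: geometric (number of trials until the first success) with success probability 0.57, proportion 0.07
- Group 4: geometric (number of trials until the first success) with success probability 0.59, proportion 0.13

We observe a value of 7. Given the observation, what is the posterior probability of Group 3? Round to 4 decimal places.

0.0077

Posterior ∝ prior × likelihood, so P(k | x) ∝ π_k f_k(x); normalise over all components.
Component likelihoods at x = 7:
  p_1 = 0.26·(1−0.26)^6 = 0.26·0.164206 = 0.0426937
  p_2 = 0.28·(1−0.28)^6 = 0.28·0.139314 = 0.0390079
  p_3 = 0.57·(1−0.57)^6 = 0.57·0.00632136 = 0.00360318
  p_4 = 0.59·(1−0.59)^6 = 0.59·0.0047501 = 0.00280256
Weight by the priors:
  π_1·p_1 = 0.21 × 0.0426937 = 0.00896567
  π_2·p_2 = 0.59 × 0.0390079 = 0.0230147
  π_3·p_3 = 0.07 × 0.00360318 = 0.000252222
  π_4·p_4 = 0.13 × 0.00280256 = 0.000364333
Sum: 0.00896567 + 0.0230147 + 0.000252222 + 0.000364333 = 0.0325969
Responsibility of Group 3: 0.000252222 / 0.0325969 ≈ 0.0077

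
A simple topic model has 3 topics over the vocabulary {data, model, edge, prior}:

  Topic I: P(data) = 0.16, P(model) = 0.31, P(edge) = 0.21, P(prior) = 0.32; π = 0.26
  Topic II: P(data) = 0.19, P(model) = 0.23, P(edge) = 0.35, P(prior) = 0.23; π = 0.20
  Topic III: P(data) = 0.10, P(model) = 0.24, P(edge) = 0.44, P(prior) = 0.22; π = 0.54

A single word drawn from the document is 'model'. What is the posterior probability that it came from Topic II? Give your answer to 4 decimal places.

0.1795

By Bayes' theorem, P(k | x) = w_k f_k(x) / Σ_j w_j f_j(x).
Evaluate each component's likelihood at the observed value:
  f_I = P(model | comp) = 0.31
  f_II = P(model | comp) = 0.23
  f_III = P(model | comp) = 0.24
Unnormalised posteriors:
  w_I·f_I = 0.26 × 0.31 = 0.0806
  w_II·f_II = 0.20 × 0.23 = 0.046
  w_III·f_III = 0.54 × 0.24 = 0.1296
Denominator: 0.0806 + 0.046 + 0.1296 = 0.2562
Responsibility of Topic II: 0.046 / 0.2562 ≈ 0.1795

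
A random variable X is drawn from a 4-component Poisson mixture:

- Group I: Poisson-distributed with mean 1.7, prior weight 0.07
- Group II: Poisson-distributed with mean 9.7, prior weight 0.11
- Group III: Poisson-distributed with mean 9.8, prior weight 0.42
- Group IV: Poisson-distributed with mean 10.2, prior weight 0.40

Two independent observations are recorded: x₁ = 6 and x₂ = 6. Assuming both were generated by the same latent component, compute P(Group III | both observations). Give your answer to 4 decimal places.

0.5061

By Bayes' theorem, P(k | x) = π_k f_k(x) / Σ_j π_j f_j(x).
Since both observations come from the same component, the likelihood for component k is f_k(x₁)·f_k(x₂).
  L_I = [e^(−1.7)·1.7^6/6! = 0.00612436] × [0.00612436] = 3.75077e-05
  L_II = [e^(−9.7)·9.7^6/6! = 0.0708992] × [0.0708992] = 0.0050267
  L_III = [e^(−9.8)·9.8^6/6! = 0.0682241] × [0.0682241] = 0.00465453
  L_IV = [e^(−10.2)·10.2^6/6! = 0.0581386] × [0.0581386] = 0.0033801
Prior × likelihood for each component:
  π_I·L_I = 0.07 × 3.75077e-05 = 2.62554e-06
  π_II·L_II = 0.11 × 0.0050267 = 0.000552937
  π_III·L_III = 0.42 × 0.00465453 = 0.0019549
  π_IV·L_IV = 0.40 × 0.0033801 = 0.00135204
Denominator: 2.62554e-06 + 0.000552937 + 0.0019549 + 0.00135204 = 0.00386251
Responsibility of Group III: 0.0019549 / 0.00386251 ≈ 0.5061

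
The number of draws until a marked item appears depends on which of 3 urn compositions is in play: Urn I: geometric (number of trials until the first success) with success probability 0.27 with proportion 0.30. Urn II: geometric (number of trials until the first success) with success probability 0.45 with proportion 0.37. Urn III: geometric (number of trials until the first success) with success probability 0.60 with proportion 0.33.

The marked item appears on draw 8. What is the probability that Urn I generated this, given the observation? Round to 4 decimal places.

Posterior ∝ prior × likelihood, so P(k | x) ∝ P(Z=k) f_k(x); normalise over all components.
Geometric probabilities:
  f_I = 0.029828
  f_II = 0.00685096
  f_III = 0.00098304
Unnormalised posteriors:
  P(Z=I)·f_I = 0.30 × 0.029828 = 0.00894839
  P(Z=II)·f_II = 0.37 × 0.00685096 = 0.00253485
  P(Z=III)·f_III = 0.33 × 0.00098304 = 0.000324403
Evidence: 0.00894839 + 0.00253485 + 0.000324403 = 0.0118077
P(Urn I | x) ≈ 0.7578

0.7578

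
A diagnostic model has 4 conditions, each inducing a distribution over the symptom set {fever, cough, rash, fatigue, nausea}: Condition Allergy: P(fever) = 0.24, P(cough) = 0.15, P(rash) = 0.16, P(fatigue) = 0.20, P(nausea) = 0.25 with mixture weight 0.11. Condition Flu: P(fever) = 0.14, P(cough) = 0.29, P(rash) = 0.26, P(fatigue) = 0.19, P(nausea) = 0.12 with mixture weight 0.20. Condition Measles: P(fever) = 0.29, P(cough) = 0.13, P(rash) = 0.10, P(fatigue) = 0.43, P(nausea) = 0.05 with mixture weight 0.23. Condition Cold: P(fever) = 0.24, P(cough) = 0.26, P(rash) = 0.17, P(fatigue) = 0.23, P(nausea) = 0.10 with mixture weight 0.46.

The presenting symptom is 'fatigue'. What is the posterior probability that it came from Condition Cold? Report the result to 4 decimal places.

0.3997

Posterior ∝ prior × likelihood, so P(k | x) ∝ π_k f_k(x); normalise over all components.
Component likelihoods at x = 'fatigue':
  p_Allergy = P(fatigue | comp) = 0.20
  p_Flu = P(fatigue | comp) = 0.19
  p_Measles = P(fatigue | comp) = 0.43
  p_Cold = P(fatigue | comp) = 0.23
Weight by the priors:
  π_Allergy·p_Allergy = 0.11 × 0.2 = 0.022
  π_Flu·p_Flu = 0.20 × 0.19 = 0.038
  π_Measles·p_Measles = 0.23 × 0.43 = 0.0989
  π_Cold·p_Cold = 0.46 × 0.23 = 0.1058
Normaliser: 0.022 + 0.038 + 0.0989 + 0.1058 = 0.2647
P(Condition Cold | the observation) ≈ 0.3997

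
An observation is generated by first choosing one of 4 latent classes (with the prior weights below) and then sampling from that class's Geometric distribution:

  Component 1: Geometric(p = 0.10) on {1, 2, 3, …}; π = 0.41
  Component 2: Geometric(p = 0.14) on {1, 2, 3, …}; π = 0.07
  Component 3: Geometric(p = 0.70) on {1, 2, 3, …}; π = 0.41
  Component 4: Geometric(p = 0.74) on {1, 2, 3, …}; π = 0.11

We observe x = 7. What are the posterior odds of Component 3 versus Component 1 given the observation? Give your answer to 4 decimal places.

0.0096

Only the two components matter; the odds are (w_i f_i(x)) / (w_j f_j(x)).
Geometric probabilities:
  L_1 = 0.0531441
  L_2 = 0.0566394
  L_3 = 0.0005103
  L_4 = 0.000228598
Odds = (0.41/0.41) × (0.0005103/0.0531441) = 1 × 0.00960219 ≈ 0.0096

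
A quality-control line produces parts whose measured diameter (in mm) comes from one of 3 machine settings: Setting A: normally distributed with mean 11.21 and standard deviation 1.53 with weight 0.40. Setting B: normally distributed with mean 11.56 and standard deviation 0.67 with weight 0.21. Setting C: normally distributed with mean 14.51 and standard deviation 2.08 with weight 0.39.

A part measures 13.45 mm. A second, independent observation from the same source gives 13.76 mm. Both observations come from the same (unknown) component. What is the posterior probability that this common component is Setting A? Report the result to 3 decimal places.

P(component k | x) = P(Z=k)·f_k(x) / marginal(x), where marginal(x) = Σ_j P(Z=j)·f_j(x).
Since both observations come from the same component, the likelihood for component k is f_k(x₁)·f_k(x₂).
  p_A = [(1/(1.53·√(2π)))·exp(−(13.45−11.21)²/(2·1.53²)) = 0.260747·exp(-1.07172) = 0.0892842] × [0.0650177] = 0.00580506
  p_B = [(1/(0.67·√(2π)))·exp(−(13.45−11.56)²/(2·0.67²)) = 0.595436·exp(-3.97873) = 0.0111403] × [0.00271377] = 3.02322e-05
  p_C = [(1/(2.08·√(2π)))·exp(−(13.45−14.51)²/(2·2.08²)) = 0.191799·exp(-0.12985) = 0.168443] × [0.179727] = 0.0302737
Weight by the priors:
  P(Z=A)·p_A = 0.40 × 0.00580506 = 0.00232202
  P(Z=B)·p_B = 0.21 × 3.02322e-05 = 6.34876e-06
  P(Z=C)·p_C = 0.39 × 0.0302737 = 0.0118068
Marginal: 0.00232202 + 6.34876e-06 + 0.0118068 = 0.0141351
Responsibility of Setting A: 0.00232202 / 0.0141351 ≈ 0.164

0.164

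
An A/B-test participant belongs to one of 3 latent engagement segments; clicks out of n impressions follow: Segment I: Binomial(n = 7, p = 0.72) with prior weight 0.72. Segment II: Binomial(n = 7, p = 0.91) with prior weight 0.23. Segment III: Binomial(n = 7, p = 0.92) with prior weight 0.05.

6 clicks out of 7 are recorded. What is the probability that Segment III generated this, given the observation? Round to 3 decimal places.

0.057

Apply Bayes' rule: the posterior for each component is proportional to its prior times its likelihood at x.
Evaluate each component's likelihood at the observed value:
  f_I = 0.273056
  f_II = 0.357758
  f_III = 0.339559
Unnormalised posteriors:
  w_I·f_I = 0.72 × 0.273056 = 0.1966
  w_II·f_II = 0.23 × 0.357758 = 0.0822843
  w_III·f_III = 0.05 × 0.339559 = 0.0169779
Evidence: 0.1966 + 0.0822843 + 0.0169779 = 0.295862
P(Segment III | data) ≈ 0.057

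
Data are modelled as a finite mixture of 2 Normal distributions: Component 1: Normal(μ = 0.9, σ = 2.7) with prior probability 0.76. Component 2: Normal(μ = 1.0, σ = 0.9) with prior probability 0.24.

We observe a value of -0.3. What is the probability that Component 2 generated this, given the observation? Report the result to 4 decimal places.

0.2692

Apply Bayes' rule: the posterior for each component is proportional to its prior times its likelihood at x.
Normal densities:
  f_1 = 0.133861
  f_2 = 0.156173
Multiply by the mixture weights:
  π_1·f_1 = 0.76 × 0.133861 = 0.101734
  π_2·f_2 = 0.24 × 0.156173 = 0.0374816
Evidence: 0.101734 + 0.0374816 = 0.139216
So the posterior for Component 2 is 0.0374816 / 0.139216 ≈ 0.2692.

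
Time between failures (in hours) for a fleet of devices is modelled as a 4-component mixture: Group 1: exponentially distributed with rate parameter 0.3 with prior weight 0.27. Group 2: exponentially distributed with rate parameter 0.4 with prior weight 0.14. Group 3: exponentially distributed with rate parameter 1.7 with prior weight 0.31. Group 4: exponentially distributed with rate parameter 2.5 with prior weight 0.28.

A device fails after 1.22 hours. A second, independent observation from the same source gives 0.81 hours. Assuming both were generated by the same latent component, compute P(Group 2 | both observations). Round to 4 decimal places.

0.1591

Apply Bayes' rule: the posterior for each component is proportional to its prior times its likelihood at x.
Since both observations come from the same component, the likelihood for component k is f_k(x₁)·f_k(x₂).
  p_1 = [0.3·e^(−0.3·1.22) = 0.3·e^(−0.3660) = 0.208051] × [0.235281] = 0.0489505
  p_2 = [0.4·e^(−0.4·1.22) = 0.4·e^(−0.4880) = 0.245541] × [0.2893] = 0.0710351
  p_3 = [1.7·e^(−1.7·1.22) = 1.7·e^(−2.0740) = 0.213659] × [0.428969] = 0.0916532
  p_4 = [2.5·e^(−2.5·1.22) = 2.5·e^(−3.0500) = 0.118397] × [0.329985] = 0.0390693
Unnormalised posteriors:
  P(Z=1)·p_1 = 0.27 × 0.0489505 = 0.0132166
  P(Z=2)·p_2 = 0.14 × 0.0710351 = 0.00994491
  P(Z=3)·p_3 = 0.31 × 0.0916532 = 0.0284125
  P(Z=4)·p_4 = 0.28 × 0.0390693 = 0.0109394
Evidence: 0.0132166 + 0.00994491 + 0.0284125 + 0.0109394 = 0.0625134
Responsibility of Group 2: 0.00994491 / 0.0625134 ≈ 0.1591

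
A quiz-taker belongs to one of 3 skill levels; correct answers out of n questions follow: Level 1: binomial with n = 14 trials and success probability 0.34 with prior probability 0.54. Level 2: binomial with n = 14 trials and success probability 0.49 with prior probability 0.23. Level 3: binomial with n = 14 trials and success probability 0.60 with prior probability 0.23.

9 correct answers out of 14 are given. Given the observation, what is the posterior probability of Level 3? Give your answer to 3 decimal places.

0.582

P(component k | x) = π_k·f_k(x) / marginal(x), where marginal(x) = Σ_j π_j·f_j(x).
Binomial probabilities:
  L_1 = 0.0152228
  L_2 = 0.112481
  L_3 = 0.206598
Weight by the priors:
  π_1·L_1 = 0.54 × 0.0152228 = 0.0082203
  π_2·L_2 = 0.23 × 0.112481 = 0.0258707
  π_3·L_3 = 0.23 × 0.206598 = 0.0475174
Evidence: 0.0082203 + 0.0258707 + 0.0475174 = 0.0816084
Responsibility of Level 3: 0.0475174 / 0.0816084 ≈ 0.582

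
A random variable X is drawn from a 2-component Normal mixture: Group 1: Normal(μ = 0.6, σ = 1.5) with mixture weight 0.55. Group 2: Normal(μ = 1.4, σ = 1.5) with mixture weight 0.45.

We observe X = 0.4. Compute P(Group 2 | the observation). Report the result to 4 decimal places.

0.3980

P(component k | x) = π_k·f_k(x) / marginal(x), where marginal(x) = Σ_j π_j·f_j(x).
Evaluate each component's likelihood at the observed value:
  f_1 = (1/(1.5·√(2π)))·exp(−(0.4−0.6)²/(2·1.5²)) = 0.265962·exp(-0.00889) = 0.263608
  f_2 = (1/(1.5·√(2π)))·exp(−(0.4−1.4)²/(2·1.5²)) = 0.265962·exp(-0.22222) = 0.212965
Prior × likelihood for each component:
  π_1·f_1 = 0.55 × 0.263608 = 0.144984
  π_2·f_2 = 0.45 × 0.212965 = 0.0958344
Normaliser: 0.144984 + 0.0958344 = 0.240819
So the posterior for Group 2 is 0.0958344 / 0.240819 ≈ 0.3980.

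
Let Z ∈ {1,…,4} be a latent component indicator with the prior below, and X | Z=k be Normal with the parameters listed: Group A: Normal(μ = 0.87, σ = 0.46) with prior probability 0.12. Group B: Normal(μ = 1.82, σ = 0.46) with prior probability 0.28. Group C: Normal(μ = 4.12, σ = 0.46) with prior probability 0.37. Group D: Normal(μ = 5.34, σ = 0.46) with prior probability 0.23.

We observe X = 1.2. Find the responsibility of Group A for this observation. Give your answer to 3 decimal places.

0.451

By Bayes' theorem, P(k | x) = P(Z=k) f_k(x) / Σ_j P(Z=j) f_j(x).
Normal densities:
  L_A = 0.670498
  L_B = 0.349683
  L_C = 1.54251e-09
  L_D = 2.23473e-18
Prior × likelihood for each component:
  P(Z=A)·L_A = 0.12 × 0.670498 = 0.0804597
  P(Z=B)·L_B = 0.28 × 0.349683 = 0.0979113
  P(Z=C)·L_C = 0.37 × 1.54251e-09 = 5.70727e-10
  P(Z=D)·L_D = 0.23 × 2.23473e-18 = 5.13989e-19
Evidence: 0.0804597 + 0.0979113 + 5.70727e-10 + 5.13989e-19 = 0.178371
So the posterior for Group A is 0.0804597 / 0.178371 ≈ 0.451.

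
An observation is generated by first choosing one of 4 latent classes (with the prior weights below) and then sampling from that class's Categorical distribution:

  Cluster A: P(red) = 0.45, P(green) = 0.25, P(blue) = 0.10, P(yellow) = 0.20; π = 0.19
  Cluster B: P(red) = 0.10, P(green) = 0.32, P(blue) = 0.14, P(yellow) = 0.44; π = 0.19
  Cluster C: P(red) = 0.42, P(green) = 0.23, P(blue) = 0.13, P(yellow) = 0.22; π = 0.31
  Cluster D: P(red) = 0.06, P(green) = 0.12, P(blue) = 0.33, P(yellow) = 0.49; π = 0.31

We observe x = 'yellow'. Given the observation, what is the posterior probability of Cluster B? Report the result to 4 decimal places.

0.2447

Posterior ∝ prior × likelihood, so P(k | x) ∝ w_k f_k(x); normalise over all components.
Component likelihoods at x = 'yellow':
  L_A = P(yellow | comp) = 0.20
  L_B = P(yellow | comp) = 0.44
  L_C = P(yellow | comp) = 0.22
  L_D = P(yellow | comp) = 0.49
Weight by the priors:
  w_A·L_A = 0.19 × 0.2 = 0.038
  w_B·L_B = 0.19 × 0.44 = 0.0836
  w_C·L_C = 0.31 × 0.22 = 0.0682
  w_D·L_D = 0.31 × 0.49 = 0.1519
Marginal: 0.038 + 0.0836 + 0.0682 + 0.1519 = 0.3417
So the posterior for Cluster B is 0.0836 / 0.3417 ≈ 0.2447.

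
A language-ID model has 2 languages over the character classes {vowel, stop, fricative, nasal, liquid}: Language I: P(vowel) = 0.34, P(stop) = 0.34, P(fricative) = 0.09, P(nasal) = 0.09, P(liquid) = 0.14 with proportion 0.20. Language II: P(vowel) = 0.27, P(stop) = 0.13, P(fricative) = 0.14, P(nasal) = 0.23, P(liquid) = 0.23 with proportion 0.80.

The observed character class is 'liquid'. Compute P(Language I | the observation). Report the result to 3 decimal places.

The responsibility of component k is P(Z=k) f_k(x) divided by Σ_j P(Z=j) f_j(x).
Component likelihoods at x = 'liquid':
  L_I = P(liquid | comp) = 0.14
  L_II = P(liquid | comp) = 0.23
Unnormalised posteriors:
  P(Z=I)·L_I = 0.20 × 0.14 = 0.028
  P(Z=II)·L_II = 0.80 × 0.23 = 0.184
Sum: 0.028 + 0.184 = 0.212
So the posterior for Language I is 0.028 / 0.212 ≈ 0.132.

0.132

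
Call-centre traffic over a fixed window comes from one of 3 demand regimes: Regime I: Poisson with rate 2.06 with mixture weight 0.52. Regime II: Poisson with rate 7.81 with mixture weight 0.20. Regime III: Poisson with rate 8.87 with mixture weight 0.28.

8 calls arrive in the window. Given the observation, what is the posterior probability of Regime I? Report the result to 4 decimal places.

By Bayes' theorem, P(k | x) = w_k f_k(x) / Σ_j w_j f_j(x).
Poisson probabilities:
  L_I = 0.00102511
  L_II = 0.139267
  L_III = 0.13356
Unnormalised posteriors:
  w_I·L_I = 0.52 × 0.00102511 = 0.000533057
  w_II·L_II = 0.20 × 0.139267 = 0.0278534
  w_III·L_III = 0.28 × 0.13356 = 0.0373968
Marginal: 0.000533057 + 0.0278534 + 0.0373968 = 0.0657832
So the posterior for Regime I is 0.000533057 / 0.0657832 ≈ 0.0081.

0.0081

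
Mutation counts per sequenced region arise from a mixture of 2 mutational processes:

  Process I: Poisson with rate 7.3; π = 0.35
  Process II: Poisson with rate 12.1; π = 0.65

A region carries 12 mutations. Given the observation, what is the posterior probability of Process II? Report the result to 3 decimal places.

0.868

P(component k | x) = π_k·f_k(x) / marginal(x), where marginal(x) = Σ_j π_j·f_j(x).
Component likelihoods at x = 12 mutations:
  f_I = e^(−7.3)·7.3^12/12! = 0.0322989
  f_II = e^(−12.1)·12.1^12/12! = 0.114321
Multiply by the mixture weights:
  π_I·f_I = 0.35 × 0.0322989 = 0.0113046
  π_II·f_II = 0.65 × 0.114321 = 0.0743083
Sum: 0.0113046 + 0.0743083 = 0.085613
Responsibility of Process II: 0.0743083 / 0.085613 ≈ 0.868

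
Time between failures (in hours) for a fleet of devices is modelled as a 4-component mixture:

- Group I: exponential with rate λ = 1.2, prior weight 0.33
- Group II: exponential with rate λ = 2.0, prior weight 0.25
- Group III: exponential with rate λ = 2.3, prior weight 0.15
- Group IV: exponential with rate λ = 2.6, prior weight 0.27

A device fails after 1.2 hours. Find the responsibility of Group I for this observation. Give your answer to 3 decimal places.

P(component k | x) = w_k·f_k(x) / marginal(x), where marginal(x) = Σ_j w_j·f_j(x).
Component likelihoods at x = 1.2 hours:
  L_I = 0.284313
  L_II = 0.181436
  L_III = 0.145571
  L_IV = 0.114809
Prior × likelihood for each component:
  w_I·L_I = 0.33 × 0.284313 = 0.0938234
  w_II·L_II = 0.25 × 0.181436 = 0.045359
  w_III·L_III = 0.15 × 0.145571 = 0.0218357
  w_IV·L_IV = 0.27 × 0.114809 = 0.0309983
Marginal: 0.0938234 + 0.045359 + 0.0218357 + 0.0309983 = 0.192016
P(Group I | 1.2 hours) ≈ 0.489

0.489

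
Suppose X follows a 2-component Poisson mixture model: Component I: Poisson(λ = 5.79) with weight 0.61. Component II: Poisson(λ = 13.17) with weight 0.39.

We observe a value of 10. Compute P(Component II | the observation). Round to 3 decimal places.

0.596

The responsibility of component k is w_k f_k(x) divided by Σ_j w_j f_j(x).
Poisson probabilities:
  L_I = 0.0356827
  L_II = 0.0824967
Unnormalised posteriors:
  w_I·L_I = 0.61 × 0.0356827 = 0.0217664
  w_II·L_II = 0.39 × 0.0824967 = 0.0321737
Normaliser: 0.0217664 + 0.0321737 = 0.0539401
P(Component II | the observation) ≈ 0.596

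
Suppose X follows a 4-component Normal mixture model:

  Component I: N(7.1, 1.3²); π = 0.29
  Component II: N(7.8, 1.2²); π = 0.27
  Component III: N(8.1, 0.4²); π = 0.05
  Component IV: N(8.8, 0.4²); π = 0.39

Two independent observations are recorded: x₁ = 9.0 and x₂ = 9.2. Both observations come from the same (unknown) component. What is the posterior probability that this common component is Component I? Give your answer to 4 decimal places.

0.0116

The responsibility of component k is w_k f_k(x) divided by Σ_j w_j f_j(x).
Since both observations come from the same component, the likelihood for component k is f_k(x₁)·f_k(x₂).
  L_I = [0.105468] × [0.0832392] = 0.00877905
  L_II = [0.201642] × [0.168332] = 0.0339429
  L_III = [0.0793491] × [0.0227339] = 0.00180392
  L_IV = [0.880163] × [0.604927] = 0.532434
Multiply by the mixture weights:
  w_I·L_I = 0.29 × 0.00877905 = 0.00254593
  w_II·L_II = 0.27 × 0.0339429 = 0.00916458
  w_III·L_III = 0.05 × 0.00180392 = 9.01958e-05
  w_IV·L_IV = 0.39 × 0.532434 = 0.207649
Sum: 0.00254593 + 0.00916458 + 9.01958e-05 + 0.207649 = 0.21945
P(Component I | x₁,x₂) = 0.00254593 / 0.21945 ≈ 0.0116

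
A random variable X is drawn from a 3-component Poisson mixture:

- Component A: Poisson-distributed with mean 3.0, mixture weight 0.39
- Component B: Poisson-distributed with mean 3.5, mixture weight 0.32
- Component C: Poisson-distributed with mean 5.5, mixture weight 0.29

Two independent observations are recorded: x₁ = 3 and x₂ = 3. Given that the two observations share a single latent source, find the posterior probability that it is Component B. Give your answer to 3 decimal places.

P(component k | x) = P(Z=k)·f_k(x) / marginal(x), where marginal(x) = Σ_j P(Z=j)·f_j(x).
Since both observations come from the same component, the likelihood for component k is f_k(x₁)·f_k(x₂).
  p_A = [0.224042] × [0.224042] = 0.0501947
  p_B = [0.215785] × [0.215785] = 0.0465634
  p_C = [0.113323] × [0.113323] = 0.012842
Weight by the priors:
  P(Z=A)·p_A = 0.39 × 0.0501947 = 0.0195759
  P(Z=B)·p_B = 0.32 × 0.0465634 = 0.0149003
  P(Z=C)·p_C = 0.29 × 0.012842 = 0.00372419
Denominator: 0.0195759 + 0.0149003 + 0.00372419 = 0.0382004
P(Component B | x) ≈ 0.390

0.390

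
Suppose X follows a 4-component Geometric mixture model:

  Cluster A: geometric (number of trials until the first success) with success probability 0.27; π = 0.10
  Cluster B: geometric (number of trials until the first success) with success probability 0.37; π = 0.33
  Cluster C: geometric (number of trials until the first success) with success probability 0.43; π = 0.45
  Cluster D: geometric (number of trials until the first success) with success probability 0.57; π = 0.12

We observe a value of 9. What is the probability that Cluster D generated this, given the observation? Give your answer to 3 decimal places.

0.011

Apply Bayes' rule: the posterior for each component is proportional to its prior times its likelihood at x.
Component likelihoods at x = 9:
  L_A = 0.0217744
  L_B = 0.00918176
  L_C = 0.00479145
  L_D = 0.000666227
Prior × likelihood for each component:
  π_A·L_A = 0.10 × 0.0217744 = 0.00217744
  π_B·L_B = 0.33 × 0.00918176 = 0.00302998
  π_C·L_C = 0.45 × 0.00479145 = 0.00215615
  π_D·L_D = 0.12 × 0.000666227 = 7.99473e-05
Marginal: 0.00217744 + 0.00302998 + 0.00215615 + 7.99473e-05 = 0.00744353
Responsibility of Cluster D: 7.99473e-05 / 0.00744353 ≈ 0.011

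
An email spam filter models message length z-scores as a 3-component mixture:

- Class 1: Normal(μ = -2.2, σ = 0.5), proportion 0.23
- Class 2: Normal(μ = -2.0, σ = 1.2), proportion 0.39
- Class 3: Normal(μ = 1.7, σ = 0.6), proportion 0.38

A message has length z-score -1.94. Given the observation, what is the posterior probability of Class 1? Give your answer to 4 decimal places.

0.5532

The responsibility of component k is π_k f_k(x) divided by Σ_j π_j f_j(x).
Normal densities:
  f_1 = 0.696985
  f_2 = 0.332037
  f_3 = 6.77291e-09
Unnormalised posteriors:
  π_1·f_1 = 0.23 × 0.696985 = 0.160307
  π_2·f_2 = 0.39 × 0.332037 = 0.129494
  π_3·f_3 = 0.38 × 6.77291e-09 = 2.57371e-09
Denominator: 0.160307 + 0.129494 + 2.57371e-09 = 0.289801
P(Class 1 | x) = 0.160307 / 0.289801 ≈ 0.5532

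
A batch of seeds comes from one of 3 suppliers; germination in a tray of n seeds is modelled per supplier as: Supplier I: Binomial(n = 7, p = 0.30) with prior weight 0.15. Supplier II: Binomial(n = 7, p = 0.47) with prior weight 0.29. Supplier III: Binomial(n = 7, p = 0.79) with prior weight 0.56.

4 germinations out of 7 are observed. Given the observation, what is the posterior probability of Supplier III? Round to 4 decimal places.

0.4446

The responsibility of component k is P(Z=k) f_k(x) divided by Σ_j P(Z=j) f_j(x).
Binomial probabilities:
  L_I = 0.0972405
  L_II = 0.254265
  L_III = 0.126251
Multiply by the mixture weights:
  P(Z=I)·L_I = 0.15 × 0.0972405 = 0.0145861
  P(Z=II)·L_II = 0.29 × 0.254265 = 0.0737369
  P(Z=III)·L_III = 0.56 × 0.126251 = 0.0707005
Evidence: 0.0145861 + 0.0737369 + 0.0707005 = 0.159023
P(Supplier III | the observation) = 0.0707005 / 0.159023 ≈ 0.4446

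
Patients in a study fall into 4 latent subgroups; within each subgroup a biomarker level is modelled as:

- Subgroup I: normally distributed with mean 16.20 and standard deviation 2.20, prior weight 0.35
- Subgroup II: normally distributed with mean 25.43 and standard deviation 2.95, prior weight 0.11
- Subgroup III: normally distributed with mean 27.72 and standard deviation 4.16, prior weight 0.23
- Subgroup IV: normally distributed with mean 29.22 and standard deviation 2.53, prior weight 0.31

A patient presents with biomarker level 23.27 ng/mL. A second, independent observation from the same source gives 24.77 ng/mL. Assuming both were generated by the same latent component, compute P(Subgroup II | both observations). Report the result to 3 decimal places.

0.593

Posterior ∝ prior × likelihood, so P(k | x) ∝ π_k f_k(x); normalise over all components.
Since both observations come from the same component, the likelihood for component k is f_k(x₁)·f_k(x₂).
  L_I = [(1/(2.20·√(2π)))·exp(−(23.27−16.20)²/(2·2.20²)) = 0.181337·exp(-5.16373) = 0.00103731] × [9.1912e-05] = 9.53412e-08
  L_II = [(1/(2.95·√(2π)))·exp(−(23.27−25.43)²/(2·2.95²)) = 0.135235·exp(-0.26806) = 0.103436] × [0.131892] = 0.0136424
  L_III = [(1/(4.16·√(2π)))·exp(−(23.27−27.72)²/(2·4.16²)) = 0.095900·exp(-0.57214) = 0.0541176] × [0.0745795] = 0.00403607
  L_IV = [(1/(2.53·√(2π)))·exp(−(23.27−29.22)²/(2·2.53²)) = 0.157685·exp(-2.76543) = 0.00992608] × [0.0335738] = 0.000333256
Unnormalised posteriors:
  π_I·L_I = 0.35 × 9.53412e-08 = 3.33694e-08
  π_II·L_II = 0.11 × 0.0136424 = 0.00150066
  π_III·L_III = 0.23 × 0.00403607 = 0.000928295
  π_IV·L_IV = 0.31 × 0.000333256 = 0.000103309
Sum: 3.33694e-08 + 0.00150066 + 0.000928295 + 0.000103309 = 0.0025323
P(Subgroup II | x₁, x₂) ≈ 0.593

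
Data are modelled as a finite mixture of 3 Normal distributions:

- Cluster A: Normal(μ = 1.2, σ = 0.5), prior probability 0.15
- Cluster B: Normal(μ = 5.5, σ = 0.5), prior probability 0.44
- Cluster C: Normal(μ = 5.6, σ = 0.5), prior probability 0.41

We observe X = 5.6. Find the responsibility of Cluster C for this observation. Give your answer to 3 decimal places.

Apply Bayes' rule: the posterior for each component is proportional to its prior times its likelihood at x.
Normal densities:
  p_A = 1.21915e-17
  p_B = 0.782085
  p_C = 0.797885
Unnormalised posteriors:
  π_A·p_A = 0.15 × 1.21915e-17 = 1.82873e-18
  π_B·p_B = 0.44 × 0.782085 = 0.344118
  π_C·p_C = 0.41 × 0.797885 = 0.327133
Sum: 1.82873e-18 + 0.344118 + 0.327133 = 0.67125
Responsibility of Cluster C: 0.327133 / 0.67125 ≈ 0.487

0.487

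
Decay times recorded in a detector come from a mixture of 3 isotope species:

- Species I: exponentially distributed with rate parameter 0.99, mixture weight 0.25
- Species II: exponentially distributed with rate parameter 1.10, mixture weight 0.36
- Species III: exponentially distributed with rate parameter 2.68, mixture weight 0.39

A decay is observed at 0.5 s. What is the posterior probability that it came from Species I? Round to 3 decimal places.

0.231

The responsibility of component k is P(Z=k) f_k(x) divided by Σ_j P(Z=j) f_j(x).
Exponential densities:
  f_I = 0.603475
  f_II = 0.634645
  f_III = 0.701746
Multiply by the mixture weights:
  P(Z=I)·f_I = 0.25 × 0.603475 = 0.150869
  P(Z=II)·f_II = 0.36 × 0.634645 = 0.228472
  P(Z=III)·f_III = 0.39 × 0.701746 = 0.273681
Evidence: 0.150869 + 0.228472 + 0.273681 = 0.653022
P(Species I | the observation) ≈ 0.231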